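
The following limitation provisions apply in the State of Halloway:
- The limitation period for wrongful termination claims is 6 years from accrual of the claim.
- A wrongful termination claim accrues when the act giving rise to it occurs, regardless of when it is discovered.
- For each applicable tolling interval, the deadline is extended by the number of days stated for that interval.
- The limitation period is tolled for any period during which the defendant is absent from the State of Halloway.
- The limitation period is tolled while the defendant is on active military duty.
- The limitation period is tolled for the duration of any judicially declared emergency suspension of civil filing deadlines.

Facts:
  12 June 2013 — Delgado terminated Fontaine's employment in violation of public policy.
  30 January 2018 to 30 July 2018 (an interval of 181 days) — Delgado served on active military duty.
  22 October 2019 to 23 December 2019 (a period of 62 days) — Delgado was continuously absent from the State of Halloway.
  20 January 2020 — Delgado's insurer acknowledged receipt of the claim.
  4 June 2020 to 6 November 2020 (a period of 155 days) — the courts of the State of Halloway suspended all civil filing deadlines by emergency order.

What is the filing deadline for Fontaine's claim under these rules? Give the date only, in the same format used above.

The claim accrued on 12 June 2013, the date of the act.
The untolled deadline — 6 years after 12 June 2013 — is 12 June 2019.
The defendant's active military service from 30 January 2018 to 30 July 2018 tolled the period for 181 days, extending the deadline to 10 December 2019.
Because the defendant's absence from the jurisdiction ran from 22 October 2019 to 23 December 2019, the deadline is extended by 62 days to 10 February 2020.
The emergency suspension of filing deadlines starting 4 June 2020 came too late — the period had run on 10 February 2020 — and so does not extend the deadline.
Nothing else in the chronology tolls or restarts the period.

10 February 2020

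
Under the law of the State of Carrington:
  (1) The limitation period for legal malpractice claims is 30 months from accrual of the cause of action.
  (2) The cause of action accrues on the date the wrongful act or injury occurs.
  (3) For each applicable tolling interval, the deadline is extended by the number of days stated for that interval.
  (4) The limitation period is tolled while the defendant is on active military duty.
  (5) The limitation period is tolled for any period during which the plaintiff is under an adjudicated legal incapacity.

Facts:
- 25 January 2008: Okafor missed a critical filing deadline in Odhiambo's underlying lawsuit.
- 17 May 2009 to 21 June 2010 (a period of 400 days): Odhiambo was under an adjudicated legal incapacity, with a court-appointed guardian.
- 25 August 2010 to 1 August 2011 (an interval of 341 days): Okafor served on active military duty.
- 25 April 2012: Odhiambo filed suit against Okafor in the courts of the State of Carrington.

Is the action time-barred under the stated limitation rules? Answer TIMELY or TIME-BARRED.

TIMELY

The claim accrued on 25 January 2008, when the wrongful act occurred.
30 months from 25 January 2008 is 25 July 2010.
The plaintiff's legal incapacity from 17 May 2009 to 21 June 2010 tolled the period for 400 days, extending the deadline to 29 August 2011.
Because the defendant's active military service ran from 25 August 2010 to 1 August 2011, the deadline is extended by 341 days to 4 August 2012.
The 25 April 2012 filing precedes the 4 August 2012 deadline; the claim is timely.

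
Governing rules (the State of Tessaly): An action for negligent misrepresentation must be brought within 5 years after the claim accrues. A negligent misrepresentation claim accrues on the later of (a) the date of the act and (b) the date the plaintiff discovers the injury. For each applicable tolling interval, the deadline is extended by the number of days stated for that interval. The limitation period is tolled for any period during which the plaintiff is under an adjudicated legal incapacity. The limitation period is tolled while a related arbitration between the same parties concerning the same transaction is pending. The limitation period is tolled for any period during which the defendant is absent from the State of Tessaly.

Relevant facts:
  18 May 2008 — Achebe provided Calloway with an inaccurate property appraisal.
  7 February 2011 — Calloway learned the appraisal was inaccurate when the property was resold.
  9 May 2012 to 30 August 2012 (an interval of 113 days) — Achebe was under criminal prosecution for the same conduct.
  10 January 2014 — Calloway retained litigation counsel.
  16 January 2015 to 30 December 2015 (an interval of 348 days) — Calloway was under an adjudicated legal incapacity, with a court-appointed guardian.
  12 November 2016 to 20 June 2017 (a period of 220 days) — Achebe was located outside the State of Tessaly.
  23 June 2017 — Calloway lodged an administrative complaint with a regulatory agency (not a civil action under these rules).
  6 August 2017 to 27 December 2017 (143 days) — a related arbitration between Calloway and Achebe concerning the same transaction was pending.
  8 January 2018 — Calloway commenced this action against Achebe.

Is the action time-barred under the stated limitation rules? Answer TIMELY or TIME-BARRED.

Taking the later of the act (18 May 2008) and discovery (7 February 2011), the claim accrued on 7 February 2011.
The untolled deadline — 5 years after 7 February 2011 — is 7 February 2016.
The plaintiff's legal incapacity from 16 January 2015 to 30 December 2015 tolled the period for 348 days, extending the deadline to 20 January 2017.
The defendant's absence from the jurisdiction from 12 November 2016 to 20 June 2017 tolled the period for 220 days, extending the deadline to 28 August 2017.
The pending related arbitration from 6 August 2017 to 27 December 2017 tolled the period for 143 days, extending the deadline to 18 January 2018.
No stated provision tolls the period for a criminal prosecution, so the interval from 9 May 2012 to 30 August 2012 has no effect on the deadline.
Nothing else in the chronology tolls or restarts the period.
The 8 January 2018 filing precedes the 18 January 2018 deadline; the claim is timely.

TIMELY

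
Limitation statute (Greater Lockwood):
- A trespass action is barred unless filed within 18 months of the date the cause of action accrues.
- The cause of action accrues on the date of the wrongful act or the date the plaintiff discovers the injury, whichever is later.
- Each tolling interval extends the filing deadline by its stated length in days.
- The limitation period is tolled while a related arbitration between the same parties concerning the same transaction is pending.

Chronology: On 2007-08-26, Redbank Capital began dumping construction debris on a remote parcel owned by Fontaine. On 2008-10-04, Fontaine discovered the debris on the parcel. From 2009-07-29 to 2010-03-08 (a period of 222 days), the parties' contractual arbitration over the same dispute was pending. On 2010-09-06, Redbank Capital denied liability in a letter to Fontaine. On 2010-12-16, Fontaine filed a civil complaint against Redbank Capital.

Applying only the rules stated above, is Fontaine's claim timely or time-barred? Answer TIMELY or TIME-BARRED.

TIME-BARRED

The claim accrued on 2008-10-04 — the later of the 2007-08-26 act and the 2008-10-04 discovery.
Adding the 18 months base period to 2008-10-04 gives a deadline of 2010-04-04, before any tolling.
Because the pending related arbitration ran from 2009-07-29 to 2010-03-08, the deadline is extended by 222 days to 2010-11-12.
None of the other events listed affects the running of the period under the stated rules.
The 2010-12-16 filing falls after the 2010-11-12 deadline; the claim is time-barred.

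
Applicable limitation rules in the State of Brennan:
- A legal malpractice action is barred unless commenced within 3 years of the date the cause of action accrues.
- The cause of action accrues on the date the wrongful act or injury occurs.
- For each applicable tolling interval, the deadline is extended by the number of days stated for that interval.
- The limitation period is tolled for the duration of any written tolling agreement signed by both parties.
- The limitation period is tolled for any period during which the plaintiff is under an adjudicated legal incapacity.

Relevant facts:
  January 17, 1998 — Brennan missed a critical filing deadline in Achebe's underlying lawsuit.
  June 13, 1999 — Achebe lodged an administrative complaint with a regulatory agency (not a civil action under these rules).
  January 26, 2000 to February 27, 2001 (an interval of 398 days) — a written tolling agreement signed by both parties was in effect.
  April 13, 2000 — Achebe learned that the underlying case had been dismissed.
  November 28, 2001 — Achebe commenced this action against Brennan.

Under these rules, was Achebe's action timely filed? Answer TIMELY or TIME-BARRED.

TIMELY

Because the rule ties accrual to occurrence, the claim accrued on January 17, 1998, not on the April 13, 2000 discovery date.
The untolled deadline — 3 years after January 17, 1998 — is January 17, 2001.
The written tolling agreement from January 26, 2000 to February 27, 2001 tolled the period for 398 days, extending the deadline to February 19, 2002.
Nothing else in the chronology tolls or restarts the period.
Filing on November 28, 2001 beat the February 19, 2002 deadline — the action is timely.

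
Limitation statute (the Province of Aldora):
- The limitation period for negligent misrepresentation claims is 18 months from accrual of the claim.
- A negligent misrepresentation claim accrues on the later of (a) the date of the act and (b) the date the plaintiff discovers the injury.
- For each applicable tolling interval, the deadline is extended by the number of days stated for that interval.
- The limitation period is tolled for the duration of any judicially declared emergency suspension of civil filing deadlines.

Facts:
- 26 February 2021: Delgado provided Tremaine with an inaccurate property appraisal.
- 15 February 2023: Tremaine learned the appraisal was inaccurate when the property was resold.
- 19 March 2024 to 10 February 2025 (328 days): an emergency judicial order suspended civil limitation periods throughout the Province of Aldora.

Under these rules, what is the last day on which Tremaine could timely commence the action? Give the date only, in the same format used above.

Because discovery on 15 February 2023 post-dates the 26 February 2021 act, accrual under the later-of rule falls on 15 February 2023.
The untolled deadline — 18 months after 15 February 2023 — is 15 August 2024.
The emergency suspension of filing deadlines from 19 March 2024 to 10 February 2025 tolled the period for 328 days, extending the deadline to 9 July 2025.

9 July 2025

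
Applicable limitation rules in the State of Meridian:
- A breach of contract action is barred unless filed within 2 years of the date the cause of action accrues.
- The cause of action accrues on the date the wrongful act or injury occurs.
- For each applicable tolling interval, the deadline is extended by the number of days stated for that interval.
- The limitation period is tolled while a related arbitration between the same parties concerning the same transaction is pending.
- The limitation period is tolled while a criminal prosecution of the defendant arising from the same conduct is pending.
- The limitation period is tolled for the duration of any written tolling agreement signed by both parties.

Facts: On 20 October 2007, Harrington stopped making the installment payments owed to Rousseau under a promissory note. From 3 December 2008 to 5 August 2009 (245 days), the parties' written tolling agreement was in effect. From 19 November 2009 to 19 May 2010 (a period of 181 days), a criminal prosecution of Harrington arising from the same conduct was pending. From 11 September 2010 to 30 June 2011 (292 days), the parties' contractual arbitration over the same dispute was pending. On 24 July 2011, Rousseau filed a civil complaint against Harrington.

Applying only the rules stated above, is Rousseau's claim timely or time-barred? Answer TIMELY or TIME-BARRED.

TIMELY

The claim accrued on 20 October 2007, when the wrongful act occurred.
The untolled deadline — 2 years after 20 October 2007 — is 20 October 2009.
Because the written tolling agreement ran from 3 December 2008 to 5 August 2009, the deadline is extended by 245 days to 22 June 2010.
The pending criminal prosecution from 19 November 2009 to 19 May 2010 tolled the period for 181 days, extending the deadline to 20 December 2010.
The period was tolled for 292 days by the pending related arbitration (11 September 2010 to 30 June 2011), pushing the deadline to 8 October 2011.
The 24 July 2011 filing precedes the 8 October 2011 deadline; the claim is timely.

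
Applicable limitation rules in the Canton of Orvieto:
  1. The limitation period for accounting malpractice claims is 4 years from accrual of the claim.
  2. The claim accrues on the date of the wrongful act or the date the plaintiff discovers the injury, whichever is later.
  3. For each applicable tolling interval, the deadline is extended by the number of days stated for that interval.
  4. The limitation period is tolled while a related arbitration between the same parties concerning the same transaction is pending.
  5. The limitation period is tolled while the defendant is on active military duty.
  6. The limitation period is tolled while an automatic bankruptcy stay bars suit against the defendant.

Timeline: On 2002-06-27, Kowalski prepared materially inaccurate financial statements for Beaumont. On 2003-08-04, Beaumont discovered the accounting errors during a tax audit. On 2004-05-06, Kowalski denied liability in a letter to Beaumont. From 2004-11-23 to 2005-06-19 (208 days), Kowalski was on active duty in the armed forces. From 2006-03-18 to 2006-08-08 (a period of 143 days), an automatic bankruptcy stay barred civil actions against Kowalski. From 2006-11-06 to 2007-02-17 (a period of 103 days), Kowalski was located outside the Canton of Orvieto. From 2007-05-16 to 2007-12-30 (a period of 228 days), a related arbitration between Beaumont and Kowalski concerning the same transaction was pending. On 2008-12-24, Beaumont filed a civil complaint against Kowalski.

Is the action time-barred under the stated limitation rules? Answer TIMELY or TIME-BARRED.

Because discovery on 2003-08-04 post-dates the 2002-06-27 act, accrual under the later-of rule falls on 2003-08-04.
The untolled deadline — 4 years after 2003-08-04 — is 2007-08-04.
The period was tolled for 208 days by the defendant's active military service (2004-11-23 to 2005-06-19), pushing the deadline to 2008-02-28.
The automatic bankruptcy stay from 2006-03-18 to 2006-08-08 tolled the period for 143 days, extending the deadline to 2008-07-20.
The period was tolled for 228 days by the pending related arbitration (2007-05-16 to 2007-12-30), pushing the deadline to 2009-03-05.
Although the defendant's absence ran from 2006-11-06 to 2007-02-17, the stated rules do not make that a tolling event, so it is disregarded.
The other events in the timeline have no effect on the limitation period under the stated rules.
The 2008-12-24 filing precedes the 2009-03-05 deadline; the claim is timely.

TIMELY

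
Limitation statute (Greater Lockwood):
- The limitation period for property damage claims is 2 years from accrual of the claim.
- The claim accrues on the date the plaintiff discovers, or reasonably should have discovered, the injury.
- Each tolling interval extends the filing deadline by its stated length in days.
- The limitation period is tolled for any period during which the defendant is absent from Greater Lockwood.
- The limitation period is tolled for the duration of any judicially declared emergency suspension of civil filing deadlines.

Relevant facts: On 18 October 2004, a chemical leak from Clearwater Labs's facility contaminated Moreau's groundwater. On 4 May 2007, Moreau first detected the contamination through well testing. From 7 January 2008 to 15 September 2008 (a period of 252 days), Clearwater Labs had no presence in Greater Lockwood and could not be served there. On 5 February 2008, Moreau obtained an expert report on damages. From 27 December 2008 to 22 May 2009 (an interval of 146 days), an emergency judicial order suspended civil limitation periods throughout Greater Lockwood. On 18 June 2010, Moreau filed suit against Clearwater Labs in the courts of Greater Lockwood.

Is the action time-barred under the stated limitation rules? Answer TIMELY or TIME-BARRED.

TIME-BARRED

Under the discovery rule, the claim accrued on 4 May 2007, when Moreau discovered the injury — not on the 18 October 2004 date of the underlying act.
The untolled deadline — 2 years after 4 May 2007 — is 4 May 2009.
The defendant's absence from the jurisdiction from 7 January 2008 to 15 September 2008 tolled the period for 252 days, extending the deadline to 11 January 2010.
The period was tolled for 146 days by the emergency suspension of filing deadlines (27 December 2008 to 22 May 2009), pushing the deadline to 6 June 2010.
The other events in the timeline have no effect on the limitation period under the stated rules.
Moreau filed on 18 June 2010, after the 6 June 2010 deadline, so the action is time-barred.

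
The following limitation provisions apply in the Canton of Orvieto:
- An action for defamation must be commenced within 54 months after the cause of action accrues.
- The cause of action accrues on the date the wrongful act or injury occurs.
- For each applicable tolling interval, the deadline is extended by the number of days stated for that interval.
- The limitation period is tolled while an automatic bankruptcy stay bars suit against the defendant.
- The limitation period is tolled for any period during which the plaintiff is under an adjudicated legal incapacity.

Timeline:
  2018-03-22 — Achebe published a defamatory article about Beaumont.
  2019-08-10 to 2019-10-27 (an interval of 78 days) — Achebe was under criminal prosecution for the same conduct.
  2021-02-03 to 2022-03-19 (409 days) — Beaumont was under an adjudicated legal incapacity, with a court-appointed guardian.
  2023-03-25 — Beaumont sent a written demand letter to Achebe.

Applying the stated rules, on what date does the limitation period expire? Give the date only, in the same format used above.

The cause of action accrued on 2018-03-22, the date of the act.
54 months from 2018-03-22 is 2022-09-22.
The period was tolled for 409 days by the plaintiff's legal incapacity (2021-02-03 to 2022-03-19), pushing the deadline to 2023-11-05.
Although a criminal prosecution ran from 2019-08-10 to 2019-10-27, the stated rules do not make that a tolling event, so it is disregarded.
The other events in the timeline have no effect on the limitation period under the stated rules.

2023-11-05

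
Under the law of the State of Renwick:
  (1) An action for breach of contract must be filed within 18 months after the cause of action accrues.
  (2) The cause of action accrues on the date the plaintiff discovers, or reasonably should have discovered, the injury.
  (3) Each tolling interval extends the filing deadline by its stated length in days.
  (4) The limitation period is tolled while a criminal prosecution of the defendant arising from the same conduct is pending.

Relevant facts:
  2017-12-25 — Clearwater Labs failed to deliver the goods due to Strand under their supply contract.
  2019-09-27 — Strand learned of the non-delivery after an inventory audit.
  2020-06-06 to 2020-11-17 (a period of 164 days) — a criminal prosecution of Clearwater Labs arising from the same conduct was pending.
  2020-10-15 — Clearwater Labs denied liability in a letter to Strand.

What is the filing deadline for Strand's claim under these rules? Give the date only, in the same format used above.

2021-09-07

The claim did not accrue until Strand discovered the injury on 2019-09-27; the 2017-12-25 act date does not start the clock under the stated rule.
Adding the 18 months base period to 2019-09-27 gives a deadline of 2021-03-27, before any tolling.
Because the pending criminal prosecution ran from 2020-06-06 to 2020-11-17, the deadline is extended by 164 days to 2021-09-07.
The other events in the timeline have no effect on the limitation period under the stated rules.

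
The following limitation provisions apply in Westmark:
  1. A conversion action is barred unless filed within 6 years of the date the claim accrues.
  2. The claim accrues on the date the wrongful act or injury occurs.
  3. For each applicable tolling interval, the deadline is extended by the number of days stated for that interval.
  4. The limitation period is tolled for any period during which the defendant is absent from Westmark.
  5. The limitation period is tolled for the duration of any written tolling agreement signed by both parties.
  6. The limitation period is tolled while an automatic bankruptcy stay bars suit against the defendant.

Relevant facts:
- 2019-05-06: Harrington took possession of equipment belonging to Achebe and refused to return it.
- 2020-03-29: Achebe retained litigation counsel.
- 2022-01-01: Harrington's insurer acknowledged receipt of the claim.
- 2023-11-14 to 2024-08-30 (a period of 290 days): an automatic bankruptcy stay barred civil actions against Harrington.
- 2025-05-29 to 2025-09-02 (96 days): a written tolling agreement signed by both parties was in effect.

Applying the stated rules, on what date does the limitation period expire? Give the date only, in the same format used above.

The claim accrued on 2019-05-06, when the wrongful act occurred.
The untolled deadline — 6 years after 2019-05-06 — is 2025-05-06.
The period was tolled for 290 days by the automatic bankruptcy stay (2023-11-14 to 2024-08-30), pushing the deadline to 2026-02-20.
The period was tolled for 96 days by the written tolling agreement (2025-05-29 to 2025-09-02), pushing the deadline to 2026-05-27.
Nothing else in the chronology tolls or restarts the period.

2026-05-27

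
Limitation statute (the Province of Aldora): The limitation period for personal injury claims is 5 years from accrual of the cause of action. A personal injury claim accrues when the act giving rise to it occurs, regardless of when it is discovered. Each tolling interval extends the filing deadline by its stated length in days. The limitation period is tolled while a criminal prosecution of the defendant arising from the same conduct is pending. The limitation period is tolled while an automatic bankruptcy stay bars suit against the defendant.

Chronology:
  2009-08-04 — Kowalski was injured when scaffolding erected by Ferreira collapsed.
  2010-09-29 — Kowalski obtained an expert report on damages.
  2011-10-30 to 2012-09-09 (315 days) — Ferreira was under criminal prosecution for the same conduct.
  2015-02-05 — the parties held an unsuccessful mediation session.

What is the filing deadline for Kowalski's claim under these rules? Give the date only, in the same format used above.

2015-06-15

The limitation period began to run on 2009-08-04.
The untolled deadline — 5 years after 2009-08-04 — is 2014-08-04.
The pending criminal prosecution from 2011-10-30 to 2012-09-09 tolled the period for 315 days, extending the deadline to 2015-06-15.
Nothing else in the chronology tolls or restarts the period.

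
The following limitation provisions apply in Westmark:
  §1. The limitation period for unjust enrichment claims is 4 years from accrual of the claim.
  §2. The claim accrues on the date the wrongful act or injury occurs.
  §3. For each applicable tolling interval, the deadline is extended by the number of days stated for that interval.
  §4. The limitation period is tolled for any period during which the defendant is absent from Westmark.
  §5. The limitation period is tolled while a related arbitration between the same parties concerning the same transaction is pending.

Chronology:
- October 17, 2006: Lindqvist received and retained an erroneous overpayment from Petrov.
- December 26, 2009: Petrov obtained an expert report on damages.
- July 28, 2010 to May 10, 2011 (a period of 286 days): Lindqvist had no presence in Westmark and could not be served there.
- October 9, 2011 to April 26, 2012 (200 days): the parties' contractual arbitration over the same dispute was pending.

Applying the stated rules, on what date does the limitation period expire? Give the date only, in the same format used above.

The limitation period began to run on October 17, 2006.
The untolled deadline — 4 years after October 17, 2006 — is October 17, 2010.
The period was tolled for 286 days by the defendant's absence from the jurisdiction (July 28, 2010 to May 10, 2011), pushing the deadline to July 30, 2011.
By the time the pending related arbitration began on October 9, 2011, the limitation period had already expired on July 30, 2011; that interval cannot revive it.
None of the other events listed affects the running of the period under the stated rules.

July 30, 2011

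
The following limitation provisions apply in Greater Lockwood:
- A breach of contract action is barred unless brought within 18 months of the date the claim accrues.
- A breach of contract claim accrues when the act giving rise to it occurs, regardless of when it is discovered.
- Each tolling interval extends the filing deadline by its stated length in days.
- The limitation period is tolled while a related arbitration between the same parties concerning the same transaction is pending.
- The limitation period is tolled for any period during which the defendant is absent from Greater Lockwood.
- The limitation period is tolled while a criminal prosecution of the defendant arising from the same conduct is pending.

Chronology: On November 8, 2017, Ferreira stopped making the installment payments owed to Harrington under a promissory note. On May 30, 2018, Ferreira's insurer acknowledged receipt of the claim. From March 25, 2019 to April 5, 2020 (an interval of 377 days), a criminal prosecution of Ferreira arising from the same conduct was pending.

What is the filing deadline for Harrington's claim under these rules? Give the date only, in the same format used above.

The limitation period began to run on November 8, 2017.
The untolled deadline — 18 months after November 8, 2017 — is May 8, 2019.
The period was tolled for 377 days by the pending criminal prosecution (March 25, 2019 to April 5, 2020), pushing the deadline to May 19, 2020.
The other events in the timeline have no effect on the limitation period under the stated rules.

May 19, 2020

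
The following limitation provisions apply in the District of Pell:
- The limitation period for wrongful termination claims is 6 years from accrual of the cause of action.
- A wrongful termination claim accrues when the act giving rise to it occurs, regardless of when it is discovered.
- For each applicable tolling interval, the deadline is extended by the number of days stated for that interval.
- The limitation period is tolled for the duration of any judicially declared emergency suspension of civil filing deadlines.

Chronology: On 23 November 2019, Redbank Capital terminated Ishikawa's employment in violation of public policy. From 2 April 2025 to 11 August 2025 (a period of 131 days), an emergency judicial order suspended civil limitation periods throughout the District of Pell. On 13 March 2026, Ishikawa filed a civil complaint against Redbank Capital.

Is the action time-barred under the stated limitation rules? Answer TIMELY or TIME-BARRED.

TIMELY

The cause of action accrued on 23 November 2019, the date of the act.
6 years from 23 November 2019 is 23 November 2025.
The emergency suspension of filing deadlines from 2 April 2025 to 11 August 2025 tolled the period for 131 days, extending the deadline to 3 April 2026.
Ishikawa filed on 13 March 2026, before the 3 April 2026 deadline, so the action is timely.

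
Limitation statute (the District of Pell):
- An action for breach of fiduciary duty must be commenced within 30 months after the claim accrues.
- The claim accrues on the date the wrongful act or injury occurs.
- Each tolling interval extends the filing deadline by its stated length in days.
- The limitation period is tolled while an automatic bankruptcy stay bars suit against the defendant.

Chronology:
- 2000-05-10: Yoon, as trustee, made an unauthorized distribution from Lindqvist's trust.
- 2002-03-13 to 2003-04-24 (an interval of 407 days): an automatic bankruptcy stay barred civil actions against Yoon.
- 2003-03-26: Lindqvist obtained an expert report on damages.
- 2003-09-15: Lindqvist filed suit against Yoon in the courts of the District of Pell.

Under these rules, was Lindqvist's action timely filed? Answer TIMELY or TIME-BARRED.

TIMELY

The limitation period began to run on 2000-05-10.
Adding the 30 months base period to 2000-05-10 gives a deadline of 2002-11-10, before any tolling.
Because the automatic bankruptcy stay ran from 2002-03-13 to 2003-04-24, the deadline is extended by 407 days to 2003-12-22.
Nothing else in the chronology tolls or restarts the period.
Filing on 2003-09-15 beat the 2003-12-22 deadline — the action is timely.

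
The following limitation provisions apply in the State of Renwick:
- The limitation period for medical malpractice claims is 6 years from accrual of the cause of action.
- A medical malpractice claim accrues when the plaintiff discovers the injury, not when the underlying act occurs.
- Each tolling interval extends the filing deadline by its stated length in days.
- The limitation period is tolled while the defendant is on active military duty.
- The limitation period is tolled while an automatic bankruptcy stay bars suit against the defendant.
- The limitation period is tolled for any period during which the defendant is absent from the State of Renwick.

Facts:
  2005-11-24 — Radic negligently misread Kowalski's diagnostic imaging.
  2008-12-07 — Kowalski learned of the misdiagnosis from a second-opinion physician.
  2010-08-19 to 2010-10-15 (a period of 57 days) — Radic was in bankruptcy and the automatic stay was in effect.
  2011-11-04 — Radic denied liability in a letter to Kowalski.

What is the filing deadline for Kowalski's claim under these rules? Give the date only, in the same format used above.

2015-02-02

The claim did not accrue until Kowalski discovered the injury on 2008-12-07; the 2005-11-24 act date does not start the clock under the stated rule.
Adding the 6 years base period to 2008-12-07 gives a deadline of 2014-12-07, before any tolling.
The automatic bankruptcy stay from 2010-08-19 to 2010-10-15 tolled the period for 57 days, extending the deadline to 2015-02-02.
None of the other events listed affects the running of the period under the stated rules.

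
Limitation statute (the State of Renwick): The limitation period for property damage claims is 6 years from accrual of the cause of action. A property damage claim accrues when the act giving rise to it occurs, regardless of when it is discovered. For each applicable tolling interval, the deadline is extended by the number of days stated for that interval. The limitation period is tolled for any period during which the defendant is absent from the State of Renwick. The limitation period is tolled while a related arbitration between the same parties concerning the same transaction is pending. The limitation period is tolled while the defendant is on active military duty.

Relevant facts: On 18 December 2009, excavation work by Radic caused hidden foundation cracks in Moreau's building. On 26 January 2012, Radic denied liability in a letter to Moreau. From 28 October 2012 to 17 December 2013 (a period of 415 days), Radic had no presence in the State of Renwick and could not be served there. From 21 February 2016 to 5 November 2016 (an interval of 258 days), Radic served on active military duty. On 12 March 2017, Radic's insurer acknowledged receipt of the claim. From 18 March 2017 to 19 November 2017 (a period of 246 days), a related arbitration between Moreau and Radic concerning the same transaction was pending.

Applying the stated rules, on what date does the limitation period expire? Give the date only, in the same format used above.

The cause of action accrued on 18 December 2009, the date of the act.
6 years from 18 December 2009 is 18 December 2015.
Because the defendant's absence from the jurisdiction ran from 28 October 2012 to 17 December 2013, the deadline is extended by 415 days to 5 February 2017.
The period was tolled for 258 days by the defendant's active military service (21 February 2016 to 5 November 2016), pushing the deadline to 21 October 2017.
The pending related arbitration from 18 March 2017 to 19 November 2017 tolled the period for 246 days, extending the deadline to 24 June 2018.
None of the other events listed affects the running of the period under the stated rules.

24 June 2018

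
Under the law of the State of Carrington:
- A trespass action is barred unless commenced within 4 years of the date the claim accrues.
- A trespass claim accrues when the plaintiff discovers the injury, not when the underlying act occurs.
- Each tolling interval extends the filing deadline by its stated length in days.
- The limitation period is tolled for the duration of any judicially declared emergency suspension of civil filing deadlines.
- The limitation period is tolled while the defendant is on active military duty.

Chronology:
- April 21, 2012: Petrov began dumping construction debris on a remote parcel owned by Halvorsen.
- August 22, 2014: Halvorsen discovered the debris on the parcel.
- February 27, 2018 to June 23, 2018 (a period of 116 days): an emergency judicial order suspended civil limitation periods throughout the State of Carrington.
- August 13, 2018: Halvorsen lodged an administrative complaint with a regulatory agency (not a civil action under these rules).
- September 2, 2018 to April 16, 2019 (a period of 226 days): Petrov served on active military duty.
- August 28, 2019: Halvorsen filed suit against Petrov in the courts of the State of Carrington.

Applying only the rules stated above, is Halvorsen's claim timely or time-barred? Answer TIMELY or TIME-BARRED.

Under the discovery rule, the claim accrued on August 22, 2014, when Halvorsen discovered the injury — not on the April 21, 2012 date of the underlying act.
4 years from August 22, 2014 is August 22, 2018.
Because the emergency suspension of filing deadlines ran from February 27, 2018 to June 23, 2018, the deadline is extended by 116 days to December 16, 2018.
The period was tolled for 226 days by the defendant's active military service (September 2, 2018 to April 16, 2019), pushing the deadline to July 30, 2019.
The other events in the timeline have no effect on the limitation period under the stated rules.
The August 28, 2019 filing falls after the July 30, 2019 deadline; the claim is time-barred.

TIME-BARRED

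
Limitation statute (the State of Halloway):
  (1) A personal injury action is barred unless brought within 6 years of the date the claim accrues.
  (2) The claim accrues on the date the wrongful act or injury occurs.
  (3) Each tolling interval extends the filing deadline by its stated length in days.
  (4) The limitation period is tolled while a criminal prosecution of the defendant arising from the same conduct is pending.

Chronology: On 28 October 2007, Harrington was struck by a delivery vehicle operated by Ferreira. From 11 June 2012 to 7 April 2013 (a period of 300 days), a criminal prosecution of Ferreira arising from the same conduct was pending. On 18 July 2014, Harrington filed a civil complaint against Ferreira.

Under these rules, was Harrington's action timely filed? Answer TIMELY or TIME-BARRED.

TIMELY

The limitation period began to run on 28 October 2007.
The untolled deadline — 6 years after 28 October 2007 — is 28 October 2013.
The period was tolled for 300 days by the pending criminal prosecution (11 June 2012 to 7 April 2013), pushing the deadline to 24 August 2014.
Filing on 18 July 2014 beat the 24 August 2014 deadline — the action is timely.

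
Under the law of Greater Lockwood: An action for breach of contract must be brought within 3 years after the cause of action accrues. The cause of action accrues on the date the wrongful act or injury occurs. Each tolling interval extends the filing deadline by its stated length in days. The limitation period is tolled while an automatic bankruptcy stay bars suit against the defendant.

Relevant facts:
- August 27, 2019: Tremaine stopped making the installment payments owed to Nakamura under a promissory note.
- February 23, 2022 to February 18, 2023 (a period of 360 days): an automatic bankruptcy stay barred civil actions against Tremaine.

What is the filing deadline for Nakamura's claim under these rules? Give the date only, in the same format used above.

The claim accrued on August 27, 2019, when the wrongful act occurred.
3 years from August 27, 2019 is August 27, 2022.
The period was tolled for 360 days by the automatic bankruptcy stay (February 23, 2022 to February 18, 2023), pushing the deadline to August 22, 2023.

August 22, 2023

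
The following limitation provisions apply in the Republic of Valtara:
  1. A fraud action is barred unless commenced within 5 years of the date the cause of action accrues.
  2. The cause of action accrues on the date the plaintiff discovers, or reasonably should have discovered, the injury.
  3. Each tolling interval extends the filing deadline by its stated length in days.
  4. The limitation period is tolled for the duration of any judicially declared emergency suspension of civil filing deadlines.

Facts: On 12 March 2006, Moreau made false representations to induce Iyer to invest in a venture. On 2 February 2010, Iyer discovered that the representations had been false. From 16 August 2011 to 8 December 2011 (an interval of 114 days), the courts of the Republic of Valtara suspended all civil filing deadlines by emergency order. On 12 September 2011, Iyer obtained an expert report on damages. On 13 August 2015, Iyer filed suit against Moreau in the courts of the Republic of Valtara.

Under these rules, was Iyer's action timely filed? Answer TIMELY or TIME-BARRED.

Accrual is tied to discovery, so the period began on 2 February 2010 rather than on 12 March 2006 when the act occurred.
The untolled deadline — 5 years after 2 February 2010 — is 2 February 2015.
The period was tolled for 114 days by the emergency suspension of filing deadlines (16 August 2011 to 8 December 2011), pushing the deadline to 27 May 2015.
None of the other events listed affects the running of the period under the stated rules.
Iyer filed on 13 August 2015, after the 27 May 2015 deadline, so the action is time-barred.

TIME-BARRED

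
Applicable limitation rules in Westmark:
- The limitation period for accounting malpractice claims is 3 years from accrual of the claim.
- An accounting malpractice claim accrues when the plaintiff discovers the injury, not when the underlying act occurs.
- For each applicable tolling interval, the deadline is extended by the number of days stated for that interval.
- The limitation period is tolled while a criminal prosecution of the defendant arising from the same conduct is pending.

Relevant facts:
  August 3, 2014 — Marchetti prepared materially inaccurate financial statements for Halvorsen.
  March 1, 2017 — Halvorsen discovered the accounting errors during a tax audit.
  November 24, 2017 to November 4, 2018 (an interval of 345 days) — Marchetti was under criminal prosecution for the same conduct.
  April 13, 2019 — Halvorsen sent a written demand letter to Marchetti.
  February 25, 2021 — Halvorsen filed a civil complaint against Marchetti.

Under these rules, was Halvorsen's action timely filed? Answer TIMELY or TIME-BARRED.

TIME-BARRED

Under the discovery rule, the claim accrued on March 1, 2017, when Halvorsen discovered the injury — not on the August 3, 2014 date of the underlying act.
3 years from March 1, 2017 is March 1, 2020.
The period was tolled for 345 days by the pending criminal prosecution (November 24, 2017 to November 4, 2018), pushing the deadline to February 9, 2021.
Nothing else in the chronology tolls or restarts the period.
The February 25, 2021 filing falls after the February 9, 2021 deadline; the claim is time-barred.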